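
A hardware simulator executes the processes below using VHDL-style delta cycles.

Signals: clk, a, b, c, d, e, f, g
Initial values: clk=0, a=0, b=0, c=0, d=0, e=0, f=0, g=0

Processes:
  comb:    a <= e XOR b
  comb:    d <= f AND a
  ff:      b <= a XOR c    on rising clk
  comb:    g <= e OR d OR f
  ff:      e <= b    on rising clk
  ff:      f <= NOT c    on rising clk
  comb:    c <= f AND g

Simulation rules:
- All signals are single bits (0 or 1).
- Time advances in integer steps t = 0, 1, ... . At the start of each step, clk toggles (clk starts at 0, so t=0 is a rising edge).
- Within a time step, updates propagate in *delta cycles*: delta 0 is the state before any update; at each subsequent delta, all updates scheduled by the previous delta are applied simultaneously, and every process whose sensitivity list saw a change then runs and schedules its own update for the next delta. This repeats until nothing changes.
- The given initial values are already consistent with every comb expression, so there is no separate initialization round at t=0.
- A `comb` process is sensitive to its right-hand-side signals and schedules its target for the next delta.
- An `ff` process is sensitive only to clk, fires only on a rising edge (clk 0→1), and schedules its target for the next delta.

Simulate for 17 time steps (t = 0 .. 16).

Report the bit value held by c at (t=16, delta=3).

0

t0.Δ0 d=0 f=0 g=0 b=0 c=0 e=0 a=0 clk=0
t0.Δ1 d=0 f=0 g=0 b=0 c=0 e=0 a=0 clk=1
t0.Δ2 d=0 f=1 g=0 b=0 c=0 e=0 a=0 clk=1
t0.Δ3 d=0 f=1 g=1 b=0 c=0 e=0 a=0 clk=1
t0.Δ4 d=0 f=1 g=1 b=0 c=1 e=0 a=0 clk=1
t1.Δ0 d=0 f=1 g=1 b=0 c=1 e=0 a=0 clk=1
t1.Δ1 d=0 f=1 g=1 b=0 c=1 e=0 a=0 clk=0
t2.Δ0 d=0 f=1 g=1 b=0 c=1 e=0 a=0 clk=0
t2.Δ1 d=0 f=1 g=1 b=0 c=1 e=0 a=0 clk=1
t2.Δ2 d=0 f=0 g=1 b=1 c=1 e=0 a=0 clk=1
t2.Δ3 d=0 f=0 g=0 b=1 c=0 e=0 a=1 clk=1
t3.Δ0 d=0 f=0 g=0 b=1 c=0 e=0 a=1 clk=1
t3.Δ1 d=0 f=0 g=0 b=1 c=0 e=0 a=1 clk=0
t4.Δ0 d=0 f=0 g=0 b=1 c=0 e=0 a=1 clk=0
t4.Δ1 d=0 f=0 g=0 b=1 c=0 e=0 a=1 clk=1
t4.Δ2 d=0 f=1 g=0 b=1 c=0 e=1 a=1 clk=1
t4.Δ3 d=1 f=1 g=1 b=1 c=0 e=1 a=0 clk=1
t4.Δ4 d=0 f=1 g=1 b=1 c=1 e=1 a=0 clk=1
t5.Δ0 d=0 f=1 g=1 b=1 c=1 e=1 a=0 clk=1
t5.Δ1 d=0 f=1 g=1 b=1 c=1 e=1 a=0 clk=0
t6.Δ0 d=0 f=1 g=1 b=1 c=1 e=1 a=0 clk=0
t6.Δ1 d=0 f=1 g=1 b=1 c=1 e=1 a=0 clk=1
t6.Δ2 d=0 f=0 g=1 b=1 c=1 e=1 a=0 clk=1
t6.Δ3 d=0 f=0 g=1 b=1 c=0 e=1 a=0 clk=1
t7.Δ0 d=0 f=0 g=1 b=1 c=0 e=1 a=0 clk=1
t7.Δ1 d=0 f=0 g=1 b=1 c=0 e=1 a=0 clk=0
t8.Δ0 d=0 f=0 g=1 b=1 c=0 e=1 a=0 clk=0
t8.Δ1 d=0 f=0 g=1 b=1 c=0 e=1 a=0 clk=1
t8.Δ2 d=0 f=1 g=1 b=0 c=0 e=1 a=0 clk=1
t8.Δ3 d=0 f=1 g=1 b=0 c=1 e=1 a=1 clk=1
t8.Δ4 d=1 f=1 g=1 b=0 c=1 e=1 a=1 clk=1
t9.Δ0 d=1 f=1 g=1 b=0 c=1 e=1 a=1 clk=1
t9.Δ1 d=1 f=1 g=1 b=0 c=1 e=1 a=1 clk=0
t10.Δ0 d=1 f=1 g=1 b=0 c=1 e=1 a=1 clk=0
t10.Δ1 d=1 f=1 g=1 b=0 c=1 e=1 a=1 clk=1
t10.Δ2 d=1 f=0 g=1 b=0 c=1 e=0 a=1 clk=1
t10.Δ3 d=0 f=0 g=1 b=0 c=0 e=0 a=0 clk=1
t10.Δ4 d=0 f=0 g=0 b=0 c=0 e=0 a=0 clk=1
t11.Δ0 d=0 f=0 g=0 b=0 c=0 e=0 a=0 clk=1
t11.Δ1 d=0 f=0 g=0 b=0 c=0 e=0 a=0 clk=0
t12.Δ0 d=0 f=0 g=0 b=0 c=0 e=0 a=0 clk=0
t12.Δ1 d=0 f=0 g=0 b=0 c=0 e=0 a=0 clk=1
t12.Δ2 d=0 f=1 g=0 b=0 c=0 e=0 a=0 clk=1
t12.Δ3 d=0 f=1 g=1 b=0 c=0 e=0 a=0 clk=1
t12.Δ4 d=0 f=1 g=1 b=0 c=1 e=0 a=0 clk=1
t13.Δ0 d=0 f=1 g=1 b=0 c=1 e=0 a=0 clk=1
t13.Δ1 d=0 f=1 g=1 b=0 c=1 e=0 a=0 clk=0
t14.Δ0 d=0 f=1 g=1 b=0 c=1 e=0 a=0 clk=0
t14.Δ1 d=0 f=1 g=1 b=0 c=1 e=0 a=0 clk=1
t14.Δ2 d=0 f=0 g=1 b=1 c=1 e=0 a=0 clk=1
t14.Δ3 d=0 f=0 g=0 b=1 c=0 e=0 a=1 clk=1
t15.Δ0 d=0 f=0 g=0 b=1 c=0 e=0 a=1 clk=1
t15.Δ1 d=0 f=0 g=0 b=1 c=0 e=0 a=1 clk=0
t16.Δ0 d=0 f=0 g=0 b=1 c=0 e=0 a=1 clk=0
t16.Δ1 d=0 f=0 g=0 b=1 c=0 e=0 a=1 clk=1
t16.Δ2 d=0 f=1 g=0 b=1 c=0 e=1 a=1 clk=1
t16.Δ3 d=1 f=1 g=1 b=1 c=0 e=1 a=0 clk=1
t16.Δ4 d=0 f=1 g=1 b=1 c=1 e=1 a=0 clk=1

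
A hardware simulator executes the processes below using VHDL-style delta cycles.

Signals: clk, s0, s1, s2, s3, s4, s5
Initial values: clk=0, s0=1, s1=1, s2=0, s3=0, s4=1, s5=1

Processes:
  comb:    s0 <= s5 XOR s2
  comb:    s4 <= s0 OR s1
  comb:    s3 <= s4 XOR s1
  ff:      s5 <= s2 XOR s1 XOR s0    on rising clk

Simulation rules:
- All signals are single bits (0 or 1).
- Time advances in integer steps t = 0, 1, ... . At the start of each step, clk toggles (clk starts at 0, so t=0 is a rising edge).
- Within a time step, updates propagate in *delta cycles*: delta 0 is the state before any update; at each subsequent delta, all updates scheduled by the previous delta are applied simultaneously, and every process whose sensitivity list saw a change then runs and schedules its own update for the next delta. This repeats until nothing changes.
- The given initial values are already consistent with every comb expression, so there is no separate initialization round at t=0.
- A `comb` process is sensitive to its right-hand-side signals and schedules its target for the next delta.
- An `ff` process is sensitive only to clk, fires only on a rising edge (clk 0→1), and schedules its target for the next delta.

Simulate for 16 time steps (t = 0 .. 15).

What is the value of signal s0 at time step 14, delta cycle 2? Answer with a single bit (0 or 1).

t0.Δ0 clk=0 s2=0 s0=1 s3=0 s5=1 s1=1 s4=1
t0.Δ1 clk=1 s2=0 s0=1 s3=0 s5=1 s1=1 s4=1
t0.Δ2 clk=1 s2=0 s0=1 s3=0 s5=0 s1=1 s4=1
t0.Δ3 clk=1 s2=0 s0=0 s3=0 s5=0 s1=1 s4=1
t1.Δ0 clk=1 s2=0 s0=0 s3=0 s5=0 s1=1 s4=1
t1.Δ1 clk=0 s2=0 s0=0 s3=0 s5=0 s1=1 s4=1
t2.Δ0 clk=0 s2=0 s0=0 s3=0 s5=0 s1=1 s4=1
t2.Δ1 clk=1 s2=0 s0=0 s3=0 s5=0 s1=1 s4=1
t2.Δ2 clk=1 s2=0 s0=0 s3=0 s5=1 s1=1 s4=1
t2.Δ3 clk=1 s2=0 s0=1 s3=0 s5=1 s1=1 s4=1
t3.Δ0 clk=1 s2=0 s0=1 s3=0 s5=1 s1=1 s4=1
t3.Δ1 clk=0 s2=0 s0=1 s3=0 s5=1 s1=1 s4=1
t4.Δ0 clk=0 s2=0 s0=1 s3=0 s5=1 s1=1 s4=1
t4.Δ1 clk=1 s2=0 s0=1 s3=0 s5=1 s1=1 s4=1
t4.Δ2 clk=1 s2=0 s0=1 s3=0 s5=0 s1=1 s4=1
t4.Δ3 clk=1 s2=0 s0=0 s3=0 s5=0 s1=1 s4=1
t5.Δ0 clk=1 s2=0 s0=0 s3=0 s5=0 s1=1 s4=1
t5.Δ1 clk=0 s2=0 s0=0 s3=0 s5=0 s1=1 s4=1
t6.Δ0 clk=0 s2=0 s0=0 s3=0 s5=0 s1=1 s4=1
t6.Δ1 clk=1 s2=0 s0=0 s3=0 s5=0 s1=1 s4=1
t6.Δ2 clk=1 s2=0 s0=0 s3=0 s5=1 s1=1 s4=1
t6.Δ3 clk=1 s2=0 s0=1 s3=0 s5=1 s1=1 s4=1
t7.Δ0 clk=1 s2=0 s0=1 s3=0 s5=1 s1=1 s4=1
t7.Δ1 clk=0 s2=0 s0=1 s3=0 s5=1 s1=1 s4=1
t8.Δ0 clk=0 s2=0 s0=1 s3=0 s5=1 s1=1 s4=1
t8.Δ1 clk=1 s2=0 s0=1 s3=0 s5=1 s1=1 s4=1
t8.Δ2 clk=1 s2=0 s0=1 s3=0 s5=0 s1=1 s4=1
t8.Δ3 clk=1 s2=0 s0=0 s3=0 s5=0 s1=1 s4=1
t9.Δ0 clk=1 s2=0 s0=0 s3=0 s5=0 s1=1 s4=1
t9.Δ1 clk=0 s2=0 s0=0 s3=0 s5=0 s1=1 s4=1
t10.Δ0 clk=0 s2=0 s0=0 s3=0 s5=0 s1=1 s4=1
t10.Δ1 clk=1 s2=0 s0=0 s3=0 s5=0 s1=1 s4=1
t10.Δ2 clk=1 s2=0 s0=0 s3=0 s5=1 s1=1 s4=1
t10.Δ3 clk=1 s2=0 s0=1 s3=0 s5=1 s1=1 s4=1
t11.Δ0 clk=1 s2=0 s0=1 s3=0 s5=1 s1=1 s4=1
t11.Δ1 clk=0 s2=0 s0=1 s3=0 s5=1 s1=1 s4=1
t12.Δ0 clk=0 s2=0 s0=1 s3=0 s5=1 s1=1 s4=1
t12.Δ1 clk=1 s2=0 s0=1 s3=0 s5=1 s1=1 s4=1
t12.Δ2 clk=1 s2=0 s0=1 s3=0 s5=0 s1=1 s4=1
t12.Δ3 clk=1 s2=0 s0=0 s3=0 s5=0 s1=1 s4=1
t13.Δ0 clk=1 s2=0 s0=0 s3=0 s5=0 s1=1 s4=1
t13.Δ1 clk=0 s2=0 s0=0 s3=0 s5=0 s1=1 s4=1
t14.Δ0 clk=0 s2=0 s0=0 s3=0 s5=0 s1=1 s4=1
t14.Δ1 clk=1 s2=0 s0=0 s3=0 s5=0 s1=1 s4=1
t14.Δ2 clk=1 s2=0 s0=0 s3=0 s5=1 s1=1 s4=1
t14.Δ3 clk=1 s2=0 s0=1 s3=0 s5=1 s1=1 s4=1
t15.Δ0 clk=1 s2=0 s0=1 s3=0 s5=1 s1=1 s4=1
t15.Δ1 clk=0 s2=0 s0=1 s3=0 s5=1 s1=1 s4=1

0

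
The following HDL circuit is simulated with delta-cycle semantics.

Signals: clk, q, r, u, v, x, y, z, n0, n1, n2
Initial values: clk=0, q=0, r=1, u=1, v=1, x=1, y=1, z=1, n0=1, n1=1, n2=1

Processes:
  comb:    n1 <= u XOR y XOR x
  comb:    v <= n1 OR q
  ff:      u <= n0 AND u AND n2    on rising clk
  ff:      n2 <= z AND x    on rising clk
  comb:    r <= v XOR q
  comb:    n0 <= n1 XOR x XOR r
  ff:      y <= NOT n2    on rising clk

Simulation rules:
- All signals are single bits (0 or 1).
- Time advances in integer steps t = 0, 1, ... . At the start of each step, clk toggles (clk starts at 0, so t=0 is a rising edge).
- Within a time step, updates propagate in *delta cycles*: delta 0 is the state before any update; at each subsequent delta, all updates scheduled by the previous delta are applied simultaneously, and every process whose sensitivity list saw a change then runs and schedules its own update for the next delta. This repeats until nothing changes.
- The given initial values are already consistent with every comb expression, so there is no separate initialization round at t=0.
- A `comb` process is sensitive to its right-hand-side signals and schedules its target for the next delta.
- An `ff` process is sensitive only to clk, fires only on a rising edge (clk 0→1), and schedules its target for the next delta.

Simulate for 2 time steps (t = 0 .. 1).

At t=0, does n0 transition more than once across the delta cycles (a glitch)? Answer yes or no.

[bits: y,u,z,clk,v,r,n0,x,q,n1,n2]
t=0: Δ0=11101111011 Δ1=11111111011 Δ2=01111111011 Δ3=01111111001 Δ4=01110101001 Δ5=01110001001 Δ6=01110011001 | 6Δ
t=1: Δ0=01110011001 Δ1=01100011001 | 1Δ

yes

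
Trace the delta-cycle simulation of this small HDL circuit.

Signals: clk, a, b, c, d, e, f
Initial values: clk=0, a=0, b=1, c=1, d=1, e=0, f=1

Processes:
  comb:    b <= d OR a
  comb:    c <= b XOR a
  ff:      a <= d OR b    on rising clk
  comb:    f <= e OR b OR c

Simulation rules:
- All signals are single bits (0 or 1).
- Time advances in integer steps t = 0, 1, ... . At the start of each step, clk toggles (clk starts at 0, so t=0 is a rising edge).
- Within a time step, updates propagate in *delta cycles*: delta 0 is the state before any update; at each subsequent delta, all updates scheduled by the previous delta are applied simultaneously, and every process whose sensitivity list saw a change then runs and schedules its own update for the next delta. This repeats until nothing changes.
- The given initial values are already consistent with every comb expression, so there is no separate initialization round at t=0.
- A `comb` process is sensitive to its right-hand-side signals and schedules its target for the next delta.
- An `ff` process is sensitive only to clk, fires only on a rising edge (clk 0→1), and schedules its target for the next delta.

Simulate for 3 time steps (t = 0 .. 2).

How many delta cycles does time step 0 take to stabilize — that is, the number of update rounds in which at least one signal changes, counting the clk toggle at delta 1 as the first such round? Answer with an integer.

[bits: a,e,d,c,f,clk,b]
t=0: Δ0=0011101 Δ1=0011111 Δ2=1011111 Δ3=1010111 | 3Δ
t=1: Δ0=1010111 Δ1=1010101 | 1Δ
t=2: Δ0=1010101 Δ1=1010111 | 1Δ

3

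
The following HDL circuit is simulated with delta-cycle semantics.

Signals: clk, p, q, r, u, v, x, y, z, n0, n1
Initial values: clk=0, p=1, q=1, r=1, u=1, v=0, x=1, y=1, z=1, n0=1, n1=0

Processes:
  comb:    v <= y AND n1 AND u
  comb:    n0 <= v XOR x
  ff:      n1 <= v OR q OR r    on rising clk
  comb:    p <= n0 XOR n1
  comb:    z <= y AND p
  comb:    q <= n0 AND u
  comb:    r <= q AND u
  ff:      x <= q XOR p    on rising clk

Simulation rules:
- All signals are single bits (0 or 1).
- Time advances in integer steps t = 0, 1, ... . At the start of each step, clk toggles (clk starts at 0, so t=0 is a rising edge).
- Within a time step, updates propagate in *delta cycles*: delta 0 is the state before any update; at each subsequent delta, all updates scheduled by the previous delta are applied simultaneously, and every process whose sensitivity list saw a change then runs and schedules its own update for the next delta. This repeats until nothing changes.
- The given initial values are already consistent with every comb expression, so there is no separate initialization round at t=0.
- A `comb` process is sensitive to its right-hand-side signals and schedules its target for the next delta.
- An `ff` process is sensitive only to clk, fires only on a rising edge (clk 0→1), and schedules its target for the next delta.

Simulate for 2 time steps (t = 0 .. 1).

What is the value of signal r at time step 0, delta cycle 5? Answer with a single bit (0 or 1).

0

[bits: y,x,u,r,q,n1,p,clk,z,n0,v]
t=0: Δ0=11111010110 Δ1=11111011110 Δ2=10111111110 Δ3=10111101101 Δ4=10110111011 Δ5=10101101111 Δ6=10111101011 | 6Δ
t=1: Δ0=10111101011 Δ1=10111100011 | 1Δ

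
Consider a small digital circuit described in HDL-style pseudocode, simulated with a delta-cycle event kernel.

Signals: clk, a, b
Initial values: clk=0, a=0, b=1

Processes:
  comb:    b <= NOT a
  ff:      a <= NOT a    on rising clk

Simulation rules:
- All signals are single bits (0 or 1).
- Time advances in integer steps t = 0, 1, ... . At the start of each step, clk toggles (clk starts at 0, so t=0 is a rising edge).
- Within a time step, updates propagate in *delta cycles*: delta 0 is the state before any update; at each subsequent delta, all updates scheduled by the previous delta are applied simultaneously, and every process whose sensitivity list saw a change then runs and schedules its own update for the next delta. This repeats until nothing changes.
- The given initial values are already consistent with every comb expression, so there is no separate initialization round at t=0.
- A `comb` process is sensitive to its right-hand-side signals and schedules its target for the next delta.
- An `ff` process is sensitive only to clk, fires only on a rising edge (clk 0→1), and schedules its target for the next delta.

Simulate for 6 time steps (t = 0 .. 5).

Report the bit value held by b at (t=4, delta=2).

[bits: a,b,clk]
t=0: Δ0=010 Δ1=011 Δ2=111 Δ3=101 | 3Δ
t=1: Δ0=101 Δ1=100 | 1Δ
t=2: Δ0=100 Δ1=101 Δ2=001 Δ3=011 | 3Δ
t=3: Δ0=011 Δ1=010 | 1Δ
t=4: Δ0=010 Δ1=011 Δ2=111 Δ3=101 | 3Δ
t=5: Δ0=101 Δ1=100 | 1Δ

1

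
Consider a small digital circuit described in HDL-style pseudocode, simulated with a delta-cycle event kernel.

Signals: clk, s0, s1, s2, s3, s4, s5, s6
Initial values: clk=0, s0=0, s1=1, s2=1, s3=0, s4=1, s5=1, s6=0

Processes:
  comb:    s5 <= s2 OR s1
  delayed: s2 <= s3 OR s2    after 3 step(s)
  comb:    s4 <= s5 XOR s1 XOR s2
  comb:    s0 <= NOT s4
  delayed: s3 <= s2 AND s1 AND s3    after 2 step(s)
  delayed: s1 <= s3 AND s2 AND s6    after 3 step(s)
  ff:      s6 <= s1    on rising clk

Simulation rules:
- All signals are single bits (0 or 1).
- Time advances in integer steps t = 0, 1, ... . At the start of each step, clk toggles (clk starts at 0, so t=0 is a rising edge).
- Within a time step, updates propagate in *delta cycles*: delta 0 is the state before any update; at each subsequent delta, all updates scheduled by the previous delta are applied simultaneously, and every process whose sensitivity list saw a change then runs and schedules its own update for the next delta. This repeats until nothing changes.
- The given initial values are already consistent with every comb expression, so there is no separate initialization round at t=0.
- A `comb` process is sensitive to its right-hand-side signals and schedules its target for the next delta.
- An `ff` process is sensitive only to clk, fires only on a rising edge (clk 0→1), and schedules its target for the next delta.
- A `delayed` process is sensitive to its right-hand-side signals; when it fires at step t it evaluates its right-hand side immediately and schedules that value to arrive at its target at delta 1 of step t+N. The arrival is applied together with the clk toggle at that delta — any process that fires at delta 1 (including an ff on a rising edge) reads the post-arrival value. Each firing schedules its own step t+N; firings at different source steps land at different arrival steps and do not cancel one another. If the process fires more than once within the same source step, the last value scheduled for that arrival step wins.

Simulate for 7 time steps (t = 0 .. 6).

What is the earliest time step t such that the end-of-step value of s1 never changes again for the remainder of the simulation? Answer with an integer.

t0.Δ0 s5=1 s0=0 s2=1 s4=1 clk=0 s1=1 s6=0 s3=0
t0.Δ1 s5=1 s0=0 s2=1 s4=1 clk=1 s1=1 s6=0 s3=0
t0.Δ2 s5=1 s0=0 s2=1 s4=1 clk=1 s1=1 s6=1 s3=0
t1.Δ0 s5=1 s0=0 s2=1 s4=1 clk=1 s1=1 s6=1 s3=0
t1.Δ1 s5=1 s0=0 s2=1 s4=1 clk=0 s1=1 s6=1 s3=0
t2.Δ0 s5=1 s0=0 s2=1 s4=1 clk=0 s1=1 s6=1 s3=0
t2.Δ1 s5=1 s0=0 s2=1 s4=1 clk=1 s1=1 s6=1 s3=0
t3.Δ0 s5=1 s0=0 s2=1 s4=1 clk=1 s1=1 s6=1 s3=0
t3.Δ1 s5=1 s0=0 s2=1 s4=1 clk=0 s1=0 s6=1 s3=0
t3.Δ2 s5=1 s0=0 s2=1 s4=0 clk=0 s1=0 s6=1 s3=0
t3.Δ3 s5=1 s0=1 s2=1 s4=0 clk=0 s1=0 s6=1 s3=0
t4.Δ0 s5=1 s0=1 s2=1 s4=0 clk=0 s1=0 s6=1 s3=0
t4.Δ1 s5=1 s0=1 s2=1 s4=0 clk=1 s1=0 s6=1 s3=0
t4.Δ2 s5=1 s0=1 s2=1 s4=0 clk=1 s1=0 s6=0 s3=0
t5.Δ0 s5=1 s0=1 s2=1 s4=0 clk=1 s1=0 s6=0 s3=0
t5.Δ1 s5=1 s0=1 s2=1 s4=0 clk=0 s1=0 s6=0 s3=0
t6.Δ0 s5=1 s0=1 s2=1 s4=0 clk=0 s1=0 s6=0 s3=0
t6.Δ1 s5=1 s0=1 s2=1 s4=0 clk=1 s1=0 s6=0 s3=0

3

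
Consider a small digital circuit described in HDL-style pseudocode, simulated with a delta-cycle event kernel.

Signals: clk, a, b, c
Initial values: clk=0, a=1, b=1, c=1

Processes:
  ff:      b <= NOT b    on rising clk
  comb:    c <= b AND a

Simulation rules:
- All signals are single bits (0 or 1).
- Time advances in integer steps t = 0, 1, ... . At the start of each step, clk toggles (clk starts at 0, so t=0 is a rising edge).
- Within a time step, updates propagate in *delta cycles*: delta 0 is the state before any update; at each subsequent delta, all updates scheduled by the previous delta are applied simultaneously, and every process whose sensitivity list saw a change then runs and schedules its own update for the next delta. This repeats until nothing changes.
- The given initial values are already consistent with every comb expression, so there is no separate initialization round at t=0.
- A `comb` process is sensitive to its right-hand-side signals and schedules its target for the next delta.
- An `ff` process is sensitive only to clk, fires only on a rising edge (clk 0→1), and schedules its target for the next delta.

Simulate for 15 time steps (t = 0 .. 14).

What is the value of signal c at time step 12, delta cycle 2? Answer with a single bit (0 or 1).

t=0 Δ0: c=1 b=1 a=1 clk=0
  Δ1: clk:0→1
  Δ2: b:1→0
  Δ3: c:1→0
  (3Δ to stable)
t=1 Δ0: c=0 b=0 a=1 clk=1
  Δ1: clk:1→0
  (1Δ to stable)
t=2 Δ0: c=0 b=0 a=1 clk=0
  Δ1: clk:0→1
  Δ2: b:0→1
  Δ3: c:0→1
  (3Δ to stable)
t=3 Δ0: c=1 b=1 a=1 clk=1
  Δ1: clk:1→0
  (1Δ to stable)
t=4 Δ0: c=1 b=1 a=1 clk=0
  Δ1: clk:0→1
  Δ2: b:1→0
  Δ3: c:1→0
  (3Δ to stable)
t=5 Δ0: c=0 b=0 a=1 clk=1
  Δ1: clk:1→0
  (1Δ to stable)
t=6 Δ0: c=0 b=0 a=1 clk=0
  Δ1: clk:0→1
  Δ2: b:0→1
  Δ3: c:0→1
  (3Δ to stable)
t=7 Δ0: c=1 b=1 a=1 clk=1
  Δ1: clk:1→0
  (1Δ to stable)
t=8 Δ0: c=1 b=1 a=1 clk=0
  Δ1: clk:0→1
  Δ2: b:1→0
  Δ3: c:1→0
  (3Δ to stable)
t=9 Δ0: c=0 b=0 a=1 clk=1
  Δ1: clk:1→0
  (1Δ to stable)
t=10 Δ0: c=0 b=0 a=1 clk=0
  Δ1: clk:0→1
  Δ2: b:0→1
  Δ3: c:0→1
  (3Δ to stable)
t=11 Δ0: c=1 b=1 a=1 clk=1
  Δ1: clk:1→0
  (1Δ to stable)
t=12 Δ0: c=1 b=1 a=1 clk=0
  Δ1: clk:0→1
  Δ2: b:1→0
  Δ3: c:1→0
  (3Δ to stable)
t=13 Δ0: c=0 b=0 a=1 clk=1
  Δ1: clk:1→0
  (1Δ to stable)
t=14 Δ0: c=0 b=0 a=1 clk=0
  Δ1: clk:0→1
  Δ2: b:0→1
  Δ3: c:0→1
  (3Δ to stable)

1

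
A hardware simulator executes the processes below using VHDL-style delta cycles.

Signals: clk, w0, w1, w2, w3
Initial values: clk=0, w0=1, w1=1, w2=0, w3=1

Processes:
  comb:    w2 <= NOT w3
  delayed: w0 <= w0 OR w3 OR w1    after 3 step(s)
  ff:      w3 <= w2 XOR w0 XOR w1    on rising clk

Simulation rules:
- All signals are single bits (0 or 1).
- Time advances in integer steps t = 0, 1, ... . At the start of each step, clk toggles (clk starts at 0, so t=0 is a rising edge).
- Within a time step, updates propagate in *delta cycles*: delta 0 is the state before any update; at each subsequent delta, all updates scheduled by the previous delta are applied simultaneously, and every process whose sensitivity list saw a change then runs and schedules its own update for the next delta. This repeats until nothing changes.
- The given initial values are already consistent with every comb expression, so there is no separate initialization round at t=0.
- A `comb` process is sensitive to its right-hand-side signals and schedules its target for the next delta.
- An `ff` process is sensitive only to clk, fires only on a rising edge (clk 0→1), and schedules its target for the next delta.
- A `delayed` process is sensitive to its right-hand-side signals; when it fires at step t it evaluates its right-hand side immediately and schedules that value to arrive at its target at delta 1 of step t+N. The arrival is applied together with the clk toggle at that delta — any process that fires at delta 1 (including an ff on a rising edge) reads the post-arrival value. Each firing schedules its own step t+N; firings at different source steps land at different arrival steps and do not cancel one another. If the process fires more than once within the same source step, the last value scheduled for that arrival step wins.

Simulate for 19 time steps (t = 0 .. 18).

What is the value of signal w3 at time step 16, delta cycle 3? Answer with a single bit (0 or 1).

0

[bits: w2,w3,w0,w1,clk]
t=0: Δ0=01110 Δ1=01111 Δ2=00111 Δ3=10111 | 3Δ
t=1: Δ0=10111 Δ1=10110 | 1Δ
t=2: Δ0=10110 Δ1=10111 Δ2=11111 Δ3=01111 | 3Δ
t=3: Δ0=01111 Δ1=01110 | 1Δ
t=4: Δ0=01110 Δ1=01111 Δ2=00111 Δ3=10111 | 3Δ
t=5: Δ0=10111 Δ1=10110 | 1Δ
t=6: Δ0=10110 Δ1=10111 Δ2=11111 Δ3=01111 | 3Δ
t=7: Δ0=01111 Δ1=01110 | 1Δ
t=8: Δ0=01110 Δ1=01111 Δ2=00111 Δ3=10111 | 3Δ
t=9: Δ0=10111 Δ1=10110 | 1Δ
t=10: Δ0=10110 Δ1=10111 Δ2=11111 Δ3=01111 | 3Δ
t=11: Δ0=01111 Δ1=01110 | 1Δ
t=12: Δ0=01110 Δ1=01111 Δ2=00111 Δ3=10111 | 3Δ
t=13: Δ0=10111 Δ1=10110 | 1Δ
t=14: Δ0=10110 Δ1=10111 Δ2=11111 Δ3=01111 | 3Δ
t=15: Δ0=01111 Δ1=01110 | 1Δ
t=16: Δ0=01110 Δ1=01111 Δ2=00111 Δ3=10111 | 3Δ
t=17: Δ0=10111 Δ1=10110 | 1Δ
t=18: Δ0=10110 Δ1=10111 Δ2=11111 Δ3=01111 | 3Δ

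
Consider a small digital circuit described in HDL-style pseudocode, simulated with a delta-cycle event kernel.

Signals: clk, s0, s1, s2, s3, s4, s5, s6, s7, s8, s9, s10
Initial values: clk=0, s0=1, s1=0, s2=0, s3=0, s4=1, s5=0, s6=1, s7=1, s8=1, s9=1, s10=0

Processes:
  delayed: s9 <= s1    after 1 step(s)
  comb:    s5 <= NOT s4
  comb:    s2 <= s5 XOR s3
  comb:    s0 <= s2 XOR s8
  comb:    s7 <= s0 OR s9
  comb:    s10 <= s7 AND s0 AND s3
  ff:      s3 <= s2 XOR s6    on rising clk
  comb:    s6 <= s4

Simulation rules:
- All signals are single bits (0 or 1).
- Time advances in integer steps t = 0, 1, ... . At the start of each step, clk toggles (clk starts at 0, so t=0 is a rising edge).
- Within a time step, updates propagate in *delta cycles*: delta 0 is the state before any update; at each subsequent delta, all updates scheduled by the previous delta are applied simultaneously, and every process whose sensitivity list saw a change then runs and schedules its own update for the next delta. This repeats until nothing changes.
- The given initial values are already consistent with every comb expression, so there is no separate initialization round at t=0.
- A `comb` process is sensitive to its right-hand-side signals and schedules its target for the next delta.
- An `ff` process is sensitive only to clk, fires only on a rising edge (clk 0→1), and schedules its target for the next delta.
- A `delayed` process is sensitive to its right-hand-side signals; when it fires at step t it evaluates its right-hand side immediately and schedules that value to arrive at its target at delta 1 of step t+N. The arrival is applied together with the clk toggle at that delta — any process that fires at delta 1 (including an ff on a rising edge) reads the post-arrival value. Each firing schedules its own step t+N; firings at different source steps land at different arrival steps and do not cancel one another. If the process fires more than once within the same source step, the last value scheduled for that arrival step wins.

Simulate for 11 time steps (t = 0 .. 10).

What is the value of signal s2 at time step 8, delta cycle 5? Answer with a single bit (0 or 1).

1

t=0 Δ0: s7=1 clk=0 s9=1 s6=1 s4=1 s2=0 s8=1 s0=1 s3=0 s10=0 s1=0 s5=0
  Δ1: clk:0→1
  Δ2: s3:0→1
  Δ3: s2:0→1, s10:0→1
  Δ4: s0:1→0
  Δ5: s10:1→0
  (5Δ to stable)
t=1 Δ0: s7=1 clk=1 s9=1 s6=1 s4=1 s2=1 s8=1 s0=0 s3=1 s10=0 s1=0 s5=0
  Δ1: clk:1→0
  (1Δ to stable)
t=2 Δ0: s7=1 clk=0 s9=1 s6=1 s4=1 s2=1 s8=1 s0=0 s3=1 s10=0 s1=0 s5=0
  Δ1: clk:0→1
  Δ2: s3:1→0
  Δ3: s2:1→0
  Δ4: s0:0→1
  (4Δ to stable)
t=3 Δ0: s7=1 clk=1 s9=1 s6=1 s4=1 s2=0 s8=1 s0=1 s3=0 s10=0 s1=0 s5=0
  Δ1: clk:1→0
  (1Δ to stable)
t=4 Δ0: s7=1 clk=0 s9=1 s6=1 s4=1 s2=0 s8=1 s0=1 s3=0 s10=0 s1=0 s5=0
  Δ1: clk:0→1
  Δ2: s3:0→1
  Δ3: s2:0→1, s10:0→1
  Δ4: s0:1→0
  Δ5: s10:1→0
  (5Δ to stable)
t=5 Δ0: s7=1 clk=1 s9=1 s6=1 s4=1 s2=1 s8=1 s0=0 s3=1 s10=0 s1=0 s5=0
  Δ1: clk:1→0
  (1Δ to stable)
t=6 Δ0: s7=1 clk=0 s9=1 s6=1 s4=1 s2=1 s8=1 s0=0 s3=1 s10=0 s1=0 s5=0
  Δ1: clk:0→1
  Δ2: s3:1→0
  Δ3: s2:1→0
  Δ4: s0:0→1
  (4Δ to stable)
t=7 Δ0: s7=1 clk=1 s9=1 s6=1 s4=1 s2=0 s8=1 s0=1 s3=0 s10=0 s1=0 s5=0
  Δ1: clk:1→0
  (1Δ to stable)
t=8 Δ0: s7=1 clk=0 s9=1 s6=1 s4=1 s2=0 s8=1 s0=1 s3=0 s10=0 s1=0 s5=0
  Δ1: clk:0→1
  Δ2: s3:0→1
  Δ3: s2:0→1, s10:0→1
  Δ4: s0:1→0
  Δ5: s10:1→0
  (5Δ to stable)
t=9 Δ0: s7=1 clk=1 s9=1 s6=1 s4=1 s2=1 s8=1 s0=0 s3=1 s10=0 s1=0 s5=0
  Δ1: clk:1→0
  (1Δ to stable)
t=10 Δ0: s7=1 clk=0 s9=1 s6=1 s4=1 s2=1 s8=1 s0=0 s3=1 s10=0 s1=0 s5=0
  Δ1: clk:0→1
  Δ2: s3:1→0
  Δ3: s2:1→0
  Δ4: s0:0→1
  (4Δ to stable)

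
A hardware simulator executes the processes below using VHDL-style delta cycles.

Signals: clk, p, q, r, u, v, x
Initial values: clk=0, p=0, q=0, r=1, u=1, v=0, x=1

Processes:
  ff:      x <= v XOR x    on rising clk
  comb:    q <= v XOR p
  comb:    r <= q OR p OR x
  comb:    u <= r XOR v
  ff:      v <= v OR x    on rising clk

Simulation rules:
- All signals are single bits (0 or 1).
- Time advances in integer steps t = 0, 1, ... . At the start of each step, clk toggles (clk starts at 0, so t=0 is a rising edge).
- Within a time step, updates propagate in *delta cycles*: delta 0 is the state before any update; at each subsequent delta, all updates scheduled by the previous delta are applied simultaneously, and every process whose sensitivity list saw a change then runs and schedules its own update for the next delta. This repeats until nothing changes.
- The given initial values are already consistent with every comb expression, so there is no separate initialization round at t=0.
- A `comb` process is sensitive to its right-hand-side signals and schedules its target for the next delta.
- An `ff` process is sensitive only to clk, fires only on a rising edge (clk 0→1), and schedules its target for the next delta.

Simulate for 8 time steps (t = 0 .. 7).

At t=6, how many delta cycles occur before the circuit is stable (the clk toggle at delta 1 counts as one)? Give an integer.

2

[bits: u,q,r,clk,p,x,v]
t=0: Δ0=1010010 Δ1=1011010 Δ2=1011011 Δ3=0111011 | 3Δ
t=1: Δ0=0111011 Δ1=0110011 | 1Δ
t=2: Δ0=0110011 Δ1=0111011 Δ2=0111001 | 2Δ
t=3: Δ0=0111001 Δ1=0110001 | 1Δ
t=4: Δ0=0110001 Δ1=0111001 Δ2=0111011 | 2Δ
t=5: Δ0=0111011 Δ1=0110011 | 1Δ
t=6: Δ0=0110011 Δ1=0111011 Δ2=0111001 | 2Δ
t=7: Δ0=0111001 Δ1=0110001 | 1Δ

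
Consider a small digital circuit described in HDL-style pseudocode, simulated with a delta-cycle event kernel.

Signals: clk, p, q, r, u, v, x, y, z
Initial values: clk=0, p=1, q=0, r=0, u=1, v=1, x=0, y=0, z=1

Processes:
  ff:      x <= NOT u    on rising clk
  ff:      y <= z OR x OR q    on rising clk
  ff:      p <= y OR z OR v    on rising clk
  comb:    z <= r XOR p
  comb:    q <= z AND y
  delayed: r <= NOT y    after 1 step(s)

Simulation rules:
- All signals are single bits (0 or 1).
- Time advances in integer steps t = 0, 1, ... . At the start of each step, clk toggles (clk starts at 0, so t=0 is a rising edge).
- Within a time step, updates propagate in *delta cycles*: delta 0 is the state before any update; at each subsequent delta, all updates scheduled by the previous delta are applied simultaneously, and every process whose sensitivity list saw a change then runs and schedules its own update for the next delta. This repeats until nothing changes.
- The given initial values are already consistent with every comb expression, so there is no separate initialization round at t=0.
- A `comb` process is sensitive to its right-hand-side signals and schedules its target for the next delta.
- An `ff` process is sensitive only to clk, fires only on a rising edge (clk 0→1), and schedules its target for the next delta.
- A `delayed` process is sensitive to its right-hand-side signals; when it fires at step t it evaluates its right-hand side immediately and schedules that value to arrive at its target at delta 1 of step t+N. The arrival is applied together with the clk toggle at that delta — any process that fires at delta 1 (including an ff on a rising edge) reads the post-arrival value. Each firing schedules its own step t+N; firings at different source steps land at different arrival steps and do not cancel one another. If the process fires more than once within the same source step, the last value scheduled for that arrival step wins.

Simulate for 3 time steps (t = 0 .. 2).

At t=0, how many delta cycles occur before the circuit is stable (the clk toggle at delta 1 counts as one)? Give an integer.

3

t=0 Δ0: y=0 p=1 z=1 r=0 clk=0 x=0 v=1 u=1 q=0
  Δ1: clk:0→1
  Δ2: y:0→1
  Δ3: q:0→1
  (3Δ to stable)
t=1 Δ0: y=1 p=1 z=1 r=0 clk=1 x=0 v=1 u=1 q=1
  Δ1: clk:1→0
  (1Δ to stable)
t=2 Δ0: y=1 p=1 z=1 r=0 clk=0 x=0 v=1 u=1 q=1
  Δ1: clk:0→1
  (1Δ to stable)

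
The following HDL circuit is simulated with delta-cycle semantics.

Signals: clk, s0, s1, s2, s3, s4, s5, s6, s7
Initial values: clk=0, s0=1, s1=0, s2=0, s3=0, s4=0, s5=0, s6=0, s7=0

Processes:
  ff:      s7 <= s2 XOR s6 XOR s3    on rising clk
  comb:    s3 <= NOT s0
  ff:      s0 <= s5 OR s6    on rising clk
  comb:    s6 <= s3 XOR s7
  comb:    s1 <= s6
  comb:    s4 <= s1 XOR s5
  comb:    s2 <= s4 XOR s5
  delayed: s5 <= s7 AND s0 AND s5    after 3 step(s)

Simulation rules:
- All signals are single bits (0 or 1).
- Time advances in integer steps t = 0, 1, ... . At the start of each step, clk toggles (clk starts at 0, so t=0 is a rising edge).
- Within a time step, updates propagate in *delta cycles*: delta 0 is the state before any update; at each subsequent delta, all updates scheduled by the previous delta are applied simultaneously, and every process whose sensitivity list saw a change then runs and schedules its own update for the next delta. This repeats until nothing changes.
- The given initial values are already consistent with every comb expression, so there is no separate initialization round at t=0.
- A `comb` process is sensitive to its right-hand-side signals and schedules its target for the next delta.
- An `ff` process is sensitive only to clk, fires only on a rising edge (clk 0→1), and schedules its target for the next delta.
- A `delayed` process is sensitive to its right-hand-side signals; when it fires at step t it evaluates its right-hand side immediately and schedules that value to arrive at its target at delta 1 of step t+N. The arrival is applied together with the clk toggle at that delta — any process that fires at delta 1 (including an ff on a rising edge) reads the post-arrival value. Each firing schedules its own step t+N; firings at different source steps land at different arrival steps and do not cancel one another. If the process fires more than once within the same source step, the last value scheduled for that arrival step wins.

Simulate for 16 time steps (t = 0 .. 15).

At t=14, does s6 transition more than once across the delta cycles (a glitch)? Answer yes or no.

t=0 Δ0: s4=0 s3=0 s0=1 s5=0 s1=0 clk=0 s2=0 s7=0 s6=0
  Δ1: clk:0→1
  Δ2: s0:1→0
  Δ3: s3:0→1
  Δ4: s6:0→1
  Δ5: s1:0→1
  Δ6: s4:0→1
  Δ7: s2:0→1
  (7Δ to stable)
t=1 Δ0: s4=1 s3=1 s0=0 s5=0 s1=1 clk=1 s2=1 s7=0 s6=1
  Δ1: clk:1→0
  (1Δ to stable)
t=2 Δ0: s4=1 s3=1 s0=0 s5=0 s1=1 clk=0 s2=1 s7=0 s6=1
  Δ1: clk:0→1
  Δ2: s0:0→1, s7:0→1
  Δ3: s3:1→0, s6:1→0
  Δ4: s1:1→0, s6:0→1
  Δ5: s4:1→0, s1:0→1
  Δ6: s4:0→1, s2:1→0
  Δ7: s2:0→1
  (7Δ to stable)
t=3 Δ0: s4=1 s3=0 s0=1 s5=0 s1=1 clk=1 s2=1 s7=1 s6=1
  Δ1: clk:1→0
  (1Δ to stable)
t=4 Δ0: s4=1 s3=0 s0=1 s5=0 s1=1 clk=0 s2=1 s7=1 s6=1
  Δ1: clk:0→1
  Δ2: s7:1→0
  Δ3: s6:1→0
  Δ4: s1:1→0
  Δ5: s4:1→0
  Δ6: s2:1→0
  (6Δ to stable)
t=5 Δ0: s4=0 s3=0 s0=1 s5=0 s1=0 clk=1 s2=0 s7=0 s6=0
  Δ1: clk:1→0
  (1Δ to stable)
t=6 Δ0: s4=0 s3=0 s0=1 s5=0 s1=0 clk=0 s2=0 s7=0 s6=0
  Δ1: clk:0→1
  Δ2: s0:1→0
  Δ3: s3:0→1
  Δ4: s6:0→1
  Δ5: s1:0→1
  Δ6: s4:0→1
  Δ7: s2:0→1
  (7Δ to stable)
t=7 Δ0: s4=1 s3=1 s0=0 s5=0 s1=1 clk=1 s2=1 s7=0 s6=1
  Δ1: clk:1→0
  (1Δ to stable)
t=8 Δ0: s4=1 s3=1 s0=0 s5=0 s1=1 clk=0 s2=1 s7=0 s6=1
  Δ1: clk:0→1
  Δ2: s0:0→1, s7:0→1
  Δ3: s3:1→0, s6:1→0
  Δ4: s1:1→0, s6:0→1
  Δ5: s4:1→0, s1:0→1
  Δ6: s4:0→1, s2:1→0
  Δ7: s2:0→1
  (7Δ to stable)
t=9 Δ0: s4=1 s3=0 s0=1 s5=0 s1=1 clk=1 s2=1 s7=1 s6=1
  Δ1: clk:1→0
  (1Δ to stable)
t=10 Δ0: s4=1 s3=0 s0=1 s5=0 s1=1 clk=0 s2=1 s7=1 s6=1
  Δ1: clk:0→1
  Δ2: s7:1→0
  Δ3: s6:1→0
  Δ4: s1:1→0
  Δ5: s4:1→0
  Δ6: s2:1→0
  (6Δ to stable)
t=11 Δ0: s4=0 s3=0 s0=1 s5=0 s1=0 clk=1 s2=0 s7=0 s6=0
  Δ1: clk:1→0
  (1Δ to stable)
t=12 Δ0: s4=0 s3=0 s0=1 s5=0 s1=0 clk=0 s2=0 s7=0 s6=0
  Δ1: clk:0→1
  Δ2: s0:1→0
  Δ3: s3:0→1
  Δ4: s6:0→1
  Δ5: s1:0→1
  Δ6: s4:0→1
  Δ7: s2:0→1
  (7Δ to stable)
t=13 Δ0: s4=1 s3=1 s0=0 s5=0 s1=1 clk=1 s2=1 s7=0 s6=1
  Δ1: clk:1→0
  (1Δ to stable)
t=14 Δ0: s4=1 s3=1 s0=0 s5=0 s1=1 clk=0 s2=1 s7=0 s6=1
  Δ1: clk:0→1
  Δ2: s0:0→1, s7:0→1
  Δ3: s3:1→0, s6:1→0
  Δ4: s1:1→0, s6:0→1
  Δ5: s4:1→0, s1:0→1
  Δ6: s4:0→1, s2:1→0
  Δ7: s2:0→1
  (7Δ to stable)
t=15 Δ0: s4=1 s3=0 s0=1 s5=0 s1=1 clk=1 s2=1 s7=1 s6=1
  Δ1: clk:1→0
  (1Δ to stable)

yes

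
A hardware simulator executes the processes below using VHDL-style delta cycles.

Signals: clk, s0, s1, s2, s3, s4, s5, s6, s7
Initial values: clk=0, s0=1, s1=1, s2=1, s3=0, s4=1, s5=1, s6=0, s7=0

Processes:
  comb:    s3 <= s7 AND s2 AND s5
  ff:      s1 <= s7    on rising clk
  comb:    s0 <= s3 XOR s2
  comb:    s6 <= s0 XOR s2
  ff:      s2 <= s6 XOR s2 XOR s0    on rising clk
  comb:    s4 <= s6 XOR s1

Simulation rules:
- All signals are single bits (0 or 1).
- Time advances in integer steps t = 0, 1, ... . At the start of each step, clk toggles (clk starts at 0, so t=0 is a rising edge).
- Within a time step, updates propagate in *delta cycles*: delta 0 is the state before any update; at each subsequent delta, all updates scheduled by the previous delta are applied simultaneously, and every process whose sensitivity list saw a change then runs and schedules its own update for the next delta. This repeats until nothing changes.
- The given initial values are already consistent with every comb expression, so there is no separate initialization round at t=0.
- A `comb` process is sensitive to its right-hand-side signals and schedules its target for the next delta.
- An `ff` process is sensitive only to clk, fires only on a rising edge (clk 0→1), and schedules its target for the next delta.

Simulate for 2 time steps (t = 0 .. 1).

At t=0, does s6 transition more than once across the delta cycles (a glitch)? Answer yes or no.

t=0 Δ0: s3=0 s7=0 s4=1 s6=0 s0=1 clk=0 s1=1 s2=1 s5=1
  Δ1: clk:0→1
  Δ2: s1:1→0, s2:1→0
  Δ3: s4:1→0, s6:0→1, s0:1→0
  Δ4: s4:0→1, s6:1→0
  Δ5: s4:1→0
  (5Δ to stable)
t=1 Δ0: s3=0 s7=0 s4=0 s6=0 s0=0 clk=1 s1=0 s2=0 s5=1
  Δ1: clk:1→0
  (1Δ to stable)

yes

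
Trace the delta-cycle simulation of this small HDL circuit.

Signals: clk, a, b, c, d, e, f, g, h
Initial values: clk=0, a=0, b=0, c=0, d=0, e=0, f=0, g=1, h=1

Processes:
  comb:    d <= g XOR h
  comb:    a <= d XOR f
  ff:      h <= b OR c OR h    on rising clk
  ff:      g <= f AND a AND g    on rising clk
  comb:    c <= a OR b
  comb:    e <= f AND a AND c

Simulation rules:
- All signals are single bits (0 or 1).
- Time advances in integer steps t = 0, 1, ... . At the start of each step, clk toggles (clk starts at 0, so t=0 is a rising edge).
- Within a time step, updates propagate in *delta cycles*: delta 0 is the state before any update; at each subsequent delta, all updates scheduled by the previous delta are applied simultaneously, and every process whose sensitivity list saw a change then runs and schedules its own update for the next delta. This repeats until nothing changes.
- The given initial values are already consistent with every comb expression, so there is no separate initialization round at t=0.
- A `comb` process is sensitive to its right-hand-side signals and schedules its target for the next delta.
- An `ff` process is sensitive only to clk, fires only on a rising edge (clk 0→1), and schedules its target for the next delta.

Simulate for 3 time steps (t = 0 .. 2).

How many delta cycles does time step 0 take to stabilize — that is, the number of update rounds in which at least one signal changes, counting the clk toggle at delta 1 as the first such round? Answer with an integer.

t=0 Δ0: h=1 d=0 e=0 clk=0 c=0 a=0 g=1 f=0 b=0
  Δ1: clk:0→1
  Δ2: g:1→0
  Δ3: d:0→1
  Δ4: a:0→1
  Δ5: c:0→1
  (5Δ to stable)
t=1 Δ0: h=1 d=1 e=0 clk=1 c=1 a=1 g=0 f=0 b=0
  Δ1: clk:1→0
  (1Δ to stable)
t=2 Δ0: h=1 d=1 e=0 clk=0 c=1 a=1 g=0 f=0 b=0
  Δ1: clk:0→1
  (1Δ to stable)

5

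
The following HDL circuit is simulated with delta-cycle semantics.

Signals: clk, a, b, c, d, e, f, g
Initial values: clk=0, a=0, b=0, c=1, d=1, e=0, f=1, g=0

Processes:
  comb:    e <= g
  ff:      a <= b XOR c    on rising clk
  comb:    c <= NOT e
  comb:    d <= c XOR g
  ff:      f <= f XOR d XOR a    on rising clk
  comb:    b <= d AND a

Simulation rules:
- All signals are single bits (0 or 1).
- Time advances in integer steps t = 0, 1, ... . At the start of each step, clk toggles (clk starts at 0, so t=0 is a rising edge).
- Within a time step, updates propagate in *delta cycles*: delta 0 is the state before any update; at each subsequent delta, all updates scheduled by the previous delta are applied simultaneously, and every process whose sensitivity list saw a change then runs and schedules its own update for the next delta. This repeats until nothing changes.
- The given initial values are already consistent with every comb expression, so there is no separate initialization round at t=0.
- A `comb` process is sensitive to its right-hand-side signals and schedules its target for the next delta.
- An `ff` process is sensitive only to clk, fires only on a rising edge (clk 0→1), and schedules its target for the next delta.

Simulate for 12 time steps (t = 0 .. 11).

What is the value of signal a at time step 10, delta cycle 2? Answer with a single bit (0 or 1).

0

[bits: g,f,b,a,c,d,clk,e]
t=0: Δ0=01001100 Δ1=01001110 Δ2=00011110 Δ3=00111110 | 3Δ
t=1: Δ0=00111110 Δ1=00111100 | 1Δ
t=2: Δ0=00111100 Δ1=00111110 Δ2=00101110 Δ3=00001110 | 3Δ
t=3: Δ0=00001110 Δ1=00001100 | 1Δ
t=4: Δ0=00001100 Δ1=00001110 Δ2=01011110 Δ3=01111110 | 3Δ
t=5: Δ0=01111110 Δ1=01111100 | 1Δ
t=6: Δ0=01111100 Δ1=01111110 Δ2=01101110 Δ3=01001110 | 3Δ
t=7: Δ0=01001110 Δ1=01001100 | 1Δ
t=8: Δ0=01001100 Δ1=01001110 Δ2=00011110 Δ3=00111110 | 3Δ
t=9: Δ0=00111110 Δ1=00111100 | 1Δ
t=10: Δ0=00111100 Δ1=00111110 Δ2=00101110 Δ3=00001110 | 3Δ
t=11: Δ0=00001110 Δ1=00001100 | 1Δ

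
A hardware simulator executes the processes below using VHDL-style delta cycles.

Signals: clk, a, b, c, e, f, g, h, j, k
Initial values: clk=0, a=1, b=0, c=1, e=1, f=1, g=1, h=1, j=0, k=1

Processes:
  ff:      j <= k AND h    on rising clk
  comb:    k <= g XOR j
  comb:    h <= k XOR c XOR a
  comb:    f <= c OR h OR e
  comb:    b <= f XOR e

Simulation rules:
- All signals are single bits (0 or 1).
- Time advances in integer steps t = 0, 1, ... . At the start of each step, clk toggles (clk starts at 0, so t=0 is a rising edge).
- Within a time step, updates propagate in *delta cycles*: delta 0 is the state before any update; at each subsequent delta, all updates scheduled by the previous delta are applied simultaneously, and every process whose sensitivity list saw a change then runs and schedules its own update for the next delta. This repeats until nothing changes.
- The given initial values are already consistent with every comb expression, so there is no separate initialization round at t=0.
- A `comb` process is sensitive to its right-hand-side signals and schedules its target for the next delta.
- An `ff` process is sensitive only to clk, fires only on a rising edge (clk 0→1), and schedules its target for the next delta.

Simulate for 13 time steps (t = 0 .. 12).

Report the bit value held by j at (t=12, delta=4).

1

[bits: j,clk,f,g,k,h,c,b,a,e]
t=0: Δ0=0011111011 Δ1=0111111011 Δ2=1111111011 Δ3=1111011011 Δ4=1111001011 | 4Δ
t=1: Δ0=1111001011 Δ1=1011001011 | 1Δ
t=2: Δ0=1011001011 Δ1=1111001011 Δ2=0111001011 Δ3=0111101011 Δ4=0111111011 | 4Δ
t=3: Δ0=0111111011 Δ1=0011111011 | 1Δ
t=4: Δ0=0011111011 Δ1=0111111011 Δ2=1111111011 Δ3=1111011011 Δ4=1111001011 | 4Δ
t=5: Δ0=1111001011 Δ1=1011001011 | 1Δ
t=6: Δ0=1011001011 Δ1=1111001011 Δ2=0111001011 Δ3=0111101011 Δ4=0111111011 | 4Δ
t=7: Δ0=0111111011 Δ1=0011111011 | 1Δ
t=8: Δ0=0011111011 Δ1=0111111011 Δ2=1111111011 Δ3=1111011011 Δ4=1111001011 | 4Δ
t=9: Δ0=1111001011 Δ1=1011001011 | 1Δ
t=10: Δ0=1011001011 Δ1=1111001011 Δ2=0111001011 Δ3=0111101011 Δ4=0111111011 | 4Δ
t=11: Δ0=0111111011 Δ1=0011111011 | 1Δ
t=12: Δ0=0011111011 Δ1=0111111011 Δ2=1111111011 Δ3=1111011011 Δ4=1111001011 | 4Δ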